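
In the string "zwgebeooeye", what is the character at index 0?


Input string: 'zwgebeooeye'
Operation: get character at index 0
Index mapping: s[0]='z'
Result: 'z'


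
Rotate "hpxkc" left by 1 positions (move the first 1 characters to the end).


Input: 'hpxkc', shift = 1
Operation: split at index 1 and swap parts
Front part s[0:1] = 'h'
Back part s[1:] = 'pxkc'
Rotated = back + front = 'pxkc' + 'h'
Result: pxkch


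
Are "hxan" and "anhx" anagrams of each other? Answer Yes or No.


String 1: 'hxan' -> sorted: 'ahnx'
String 2: 'anhx' -> sorted: 'ahnx'
Compare sorted forms: 'ahnx' == 'ahnx'
Anagram: Yes


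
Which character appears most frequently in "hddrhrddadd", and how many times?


Input: 'hddrhrddadd'
Operation: tally each character
Counts: 'a':1, 'd':6, 'h':2, 'r':2
Maximum: 'd' appears 6 times


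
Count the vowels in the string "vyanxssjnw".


Input string: 'vyanxssjnw'
Operation: count vowels (a, e, i, o, u)
Scan: s[0]='v', s[1]='y', s[2]='a' (vowel), s[3]='n', s[4]='x', s[5]='s', s[6]='s', s[7]='j', s[8]='n', s[9]='w'
Vowels found: 1
Result: 1


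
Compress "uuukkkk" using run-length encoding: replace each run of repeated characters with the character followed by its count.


Input: 'uuukkkk'
Operation: identify consecutive runs
Runs: 'uuu' -> u3, 'kkkk' -> k4
Encoded: u3k4


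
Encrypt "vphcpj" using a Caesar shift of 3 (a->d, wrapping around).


Input: 'vphcpj', shift = 3
Operation: for each letter, (position + 3) mod 26
Mapping: 'v'(21+3=24)->'y', 'p'(15+3=18)->'s', 'h'(7+3=10)->'k', 'c'(2+3=5)->'f', 'p'(15+3=18)->'s', 'j'(9+3=12)->'m'
Result: yskfsm


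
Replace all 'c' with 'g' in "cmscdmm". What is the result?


Input string: 'cmscdmm'
Operation: replace 'c' with 'g'
Positions of 'c': 0, 3
After replacement: gmsgdmm


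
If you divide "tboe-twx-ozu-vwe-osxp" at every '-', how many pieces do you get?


Input string: 'tboe-twx-ozu-vwe-osxp'
Delimiter: '-'
Split result: 'tboe', 'twx', 'ozu', 'vwe', 'osxp'
Number of parts: 5


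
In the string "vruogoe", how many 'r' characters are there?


Input string: 'vruogoe'
Target character: 'r'
Scan each position: s[1]='r'
Matches found at indices: 1
Total: 1


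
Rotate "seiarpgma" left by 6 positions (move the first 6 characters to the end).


Input: 'seiarpgma', shift = 6
Operation: split at index 6 and swap parts
Front part s[0:6] = 'seiarp'
Back part s[6:] = 'gma'
Rotated = back + front = 'gma' + 'seiarp'
Result: gmaseiarp


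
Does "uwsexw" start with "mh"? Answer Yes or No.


Input string: 'uwsexw'
Prefix to check: 'mh'
First 2 characters of input: 'uw'
Match: False
Result: No


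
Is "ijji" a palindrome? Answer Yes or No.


Input string: 'ijji'
Reversed: 'ijji'
Compare pairs: s[0]='i' vs s[3]='i' (match), s[1]='j' vs s[2]='j' (match)
Palindrome: Yes


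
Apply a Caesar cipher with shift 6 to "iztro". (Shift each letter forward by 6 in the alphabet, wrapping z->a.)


Input: 'iztro', shift = 6
Operation: for each letter, (position + 6) mod 26
Mapping: 'i'(8+6=14)->'o', 'z'(25+6=31, 31 mod 26=5)->'f', 't'(19+6=25)->'z', 'r'(17+6=23)->'x', 'o'(14+6=20)->'u'
Result: ofzxu


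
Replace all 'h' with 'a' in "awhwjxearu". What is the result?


Input string: 'awhwjxearu'
Operation: replace 'h' with 'a'
Positions of 'h': 2
After replacement: awawjxearu


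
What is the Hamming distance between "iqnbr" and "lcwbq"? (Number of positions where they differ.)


String 1: 'iqnbr'
String 2: 'lcwbq'
Compare each position: pos 0: 'i'!='l', pos 1: 'q'!='c', pos 2: 'n'!='w', pos 3: 'b'=='b', pos 4: 'r'!='q'
Differing positions: 4
Hamming distance: 4


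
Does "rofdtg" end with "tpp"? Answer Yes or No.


Input string: 'rofdtg'
Suffix to check: 'tpp'
Last 3 characters of input: 'dtg'
Match: False
Result: No


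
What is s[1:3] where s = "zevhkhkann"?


Input string: 'zevhkhkann'
Operation: slice [1:3]
Extract characters: s[1]='e', s[2]='v'
Result: ev


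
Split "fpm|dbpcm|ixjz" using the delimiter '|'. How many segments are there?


Input string: 'fpm|dbpcm|ixjz'
Delimiter: '|'
Split result: 'fpm', 'dbpcm', 'ixjz'
Number of parts: 3


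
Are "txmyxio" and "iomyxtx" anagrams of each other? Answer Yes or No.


String 1: 'txmyxio' -> sorted: 'imotxxy'
String 2: 'iomyxtx' -> sorted: 'imotxxy'
Compare sorted forms: 'imotxxy' == 'imotxxy'
Anagram: Yes


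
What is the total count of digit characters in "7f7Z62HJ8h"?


Input string: '7f7Z62HJ8h'
Operation: count digit characters (0-9)
Scan: '7'(digit), 'f', '7'(digit), 'Z', '6'(digit), '2'(digit), 'H', 'J', '8'(digit), 'h'
Digits found: 5
Result: 5


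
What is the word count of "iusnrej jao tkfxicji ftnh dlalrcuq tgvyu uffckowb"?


Input string: 'iusnrej jao tkfxicji ftnh dlalrcuq tgvyu uffckowb'
Operation: split by spaces
Words found: 'iusnrej', 'jao', 'tkfxicji', 'ftnh', 'dlalrcuq', 'tgvyu', 'uffckowb'
Word count: 7


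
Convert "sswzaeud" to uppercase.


Input string: 'sswzaeud'
Operation: convert each letter to uppercase
Mapping: 's'->'S', 's'->'S', 'w'->'W', 'z'->'Z', 'a'->'A', 'e'->'E', 'u'->'U', 'd'->'D'
Result: SSWZAEUD


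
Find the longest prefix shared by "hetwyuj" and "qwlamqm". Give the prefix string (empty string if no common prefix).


String 1: 'hetwyuj'
String 2: 'qwlamqm'
Compare position by position:
pos 0: 'h' vs 'q' differ -> stop
Longest common prefix: "" (length 0)


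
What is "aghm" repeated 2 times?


Input string: 'aghm'
Operation: repeat 2 times
Concatenation: 'aghm' + 'aghm'
Result: aghmaghm


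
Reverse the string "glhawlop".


Input string: 'glhawlop'
Operation: reverse character order
Original order: 'g' -> 'l' -> 'h' -> 'a' -> 'w' -> 'l' -> 'o' -> 'p'
Reversed order: 'p' -> 'o' -> 'l' -> 'w' -> 'a' -> 'h' -> 'l' -> 'g'
Result: polwahlg


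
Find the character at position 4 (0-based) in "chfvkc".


Input string: 'chfvkc'
Operation: get character at index 4
Index mapping: s[0]='c', s[1]='h', s[2]='f', s[3]='v', s[4]='k'
Result: 'k'


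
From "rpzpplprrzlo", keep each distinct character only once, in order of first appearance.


Input: 'rpzpplprrzlo'
Operation: keep first occurrence of each character
Scan: s[0]='r' new -> keep; s[1]='p' new -> keep; s[2]='z' new -> keep; s[3]='p' seen -> skip; s[4]='p' seen -> skip; s[5]='l' new -> keep; s[6]='p' seen -> skip; s[7]='r' seen -> skip; s[8]='r' seen -> skip; s[9]='z' seen -> skip; s[10]='l' seen -> skip; s[11]='o' new -> keep
Result: rpzlo


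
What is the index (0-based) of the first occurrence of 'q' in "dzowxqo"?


Input string: 'dzowxqo'
Target: 'q'
Scanning left to right: s[0]='d', s[1]='z', s[2]='o', s[3]='w', s[4]='x', s[5]='q'
First match at index: 5


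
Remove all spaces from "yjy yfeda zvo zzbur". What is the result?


Input string: 'yjy yfeda zvo zzbur'
Operation: remove all spaces
Words: 'yjy', 'yfeda', 'zvo', 'zzbur'
Join without spaces: yjyyfedazvozzbur


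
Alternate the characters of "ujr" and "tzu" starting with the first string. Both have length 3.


String 1: 'ujr'
String 2: 'tzu'
Operation: alternate characters
Pairs: 'u'+'t', 'j'+'z', 'r'+'u'
Result: utjzru


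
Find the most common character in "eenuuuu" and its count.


Input: 'eenuuuu'
Operation: tally each character
Counts: 'e':2, 'n':1, 'u':4
Maximum: 'u' appears 4 times


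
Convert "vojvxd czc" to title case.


Input string: 'vojvxd czc'
Operation: capitalize first letter of each word
Word transformations: 'vojvxd'->'Vojvxd', 'czc'->'Czc'
Result: Vojvxd Czc


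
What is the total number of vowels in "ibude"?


Input string: 'ibude'
Operation: count vowels (a, e, i, o, u)
Scan: s[0]='i' (vowel), s[1]='b', s[2]='u' (vowel), s[3]='d', s[4]='e' (vowel)
Vowels found: 3
Result: 3


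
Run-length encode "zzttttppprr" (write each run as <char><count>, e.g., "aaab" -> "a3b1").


Input: 'zzttttppprr'
Operation: identify consecutive runs
Runs: 'zz' -> z2, 'tttt' -> t4, 'ppp' -> p3, 'rr' -> r2
Encoded: z2t4p3r2


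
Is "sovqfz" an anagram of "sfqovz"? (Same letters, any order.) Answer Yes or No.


String 1: 'sfqovz' -> sorted: 'foqsvz'
String 2: 'sovqfz' -> sorted: 'foqsvz'
Compare sorted forms: 'foqsvz' == 'foqsvz'
Anagram: Yes


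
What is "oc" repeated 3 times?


Input string: 'oc'
Operation: repeat 3 times
Concatenation: 'oc' + 'oc' + 'oc'
Result: ocococ


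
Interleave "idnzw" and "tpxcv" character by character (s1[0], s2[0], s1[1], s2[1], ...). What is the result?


String 1: 'idnzw'
String 2: 'tpxcv'
Operation: alternate characters
Pairs: 'i'+'t', 'd'+'p', 'n'+'x', 'z'+'c', 'w'+'v'
Result: itdpnxzcwv


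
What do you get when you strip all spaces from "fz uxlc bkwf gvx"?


Input string: 'fz uxlc bkwf gvx'
Operation: remove all spaces
Words: 'fz', 'uxlc', 'bkwf', 'gvx'
Join without spaces: fzuxlcbkwfgvx


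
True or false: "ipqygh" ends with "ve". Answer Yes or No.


Input string: 'ipqygh'
Suffix to check: 've'
Last 2 characters of input: 'gh'
Match: False
Result: No


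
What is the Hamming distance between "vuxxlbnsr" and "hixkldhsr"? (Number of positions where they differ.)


String 1: 'vuxxlbnsr'
String 2: 'hixkldhsr'
Compare each position: pos 0: 'v'!='h', pos 1: 'u'!='i', pos 2: 'x'=='x', pos 3: 'x'!='k', pos 4: 'l'=='l', pos 5: 'b'!='d', pos 6: 'n'!='h', pos 7: 's'=='s', pos 8: 'r'=='r'
Differing positions: 5
Hamming distance: 5


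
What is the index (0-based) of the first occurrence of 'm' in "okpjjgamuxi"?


Input string: 'okpjjgamuxi'
Target: 'm'
Scanning left to right: s[0]='o', s[1]='k', s[2]='p', s[3]='j', s[4]='j', s[5]='g', s[6]='a', s[7]='m'
First match at index: 7


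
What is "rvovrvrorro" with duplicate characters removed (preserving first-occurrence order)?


Input: 'rvovrvrorro'
Operation: keep first occurrence of each character
Scan: s[0]='r' new -> keep; s[1]='v' new -> keep; s[2]='o' new -> keep; s[3]='v' seen -> skip; s[4]='r' seen -> skip; s[5]='v' seen -> skip; s[6]='r' seen -> skip; s[7]='o' seen -> skip; s[8]='r' seen -> skip; s[9]='r' seen -> skip; s[10]='o' seen -> skip
Result: rvo


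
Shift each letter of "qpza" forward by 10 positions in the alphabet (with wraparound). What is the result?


Input: 'qpza', shift = 10
Operation: for each letter, (position + 10) mod 26
Mapping: 'q'(16+10=26, 26 mod 26=0)->'a', 'p'(15+10=25)->'z', 'z'(25+10=35, 35 mod 26=9)->'j', 'a'(0+10=10)->'k'
Result: azjk


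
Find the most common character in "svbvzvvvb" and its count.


Input: 'svbvzvvvb'
Operation: tally each character
Counts: 'b':2, 's':1, 'v':5, 'z':1
Maximum: 'v' appears 5 times


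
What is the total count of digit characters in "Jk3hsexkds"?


Input string: 'Jk3hsexkds'
Operation: count digit characters (0-9)
Scan: 'J', 'k', '3'(digit), 'h', 's', 'e', 'x', 'k', 'd', 's'
Digits found: 1
Result: 1


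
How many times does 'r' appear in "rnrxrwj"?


Input string: 'rnrxrwj'
Target character: 'r'
Scan each position: s[0]='r', s[2]='r', s[4]='r'
Matches found at indices: 0, 2, 4
Total: 3


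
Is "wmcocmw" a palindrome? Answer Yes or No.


Input string: 'wmcocmw'
Reversed: 'wmcocmw'
Compare pairs: s[0]='w' vs s[6]='w' (match), s[1]='m' vs s[5]='m' (match), s[2]='c' vs s[4]='c' (match)
Palindrome: Yes


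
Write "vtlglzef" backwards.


Input string: 'vtlglzef'
Operation: reverse character order
Original order: 'v' -> 't' -> 'l' -> 'g' -> 'l' -> 'z' -> 'e' -> 'f'
Reversed order: 'f' -> 'e' -> 'z' -> 'l' -> 'g' -> 'l' -> 't' -> 'v'
Result: fezlgltv


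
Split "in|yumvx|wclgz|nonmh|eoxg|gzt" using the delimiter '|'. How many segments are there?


Input string: 'in|yumvx|wclgz|nonmh|eoxg|gzt'
Delimiter: '|'
Split result: 'in', 'yumvx', 'wclgz', 'nonmh', 'eoxg', 'gzt'
Number of parts: 6


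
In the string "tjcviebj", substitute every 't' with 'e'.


Input string: 'tjcviebj'
Operation: replace 't' with 'e'
Positions of 't': 0
After replacement: ejcviebj


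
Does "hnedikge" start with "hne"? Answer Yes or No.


Input string: 'hnedikge'
Prefix to check: 'hne'
First 3 characters of input: 'hne'
Match: True
Result: Yes


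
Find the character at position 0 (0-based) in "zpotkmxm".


Input string: 'zpotkmxm'
Operation: get character at index 0
Index mapping: s[0]='z'
Result: 'z'


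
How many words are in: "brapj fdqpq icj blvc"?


Input string: 'brapj fdqpq icj blvc'
Operation: split by spaces
Words found: 'brapj', 'fdqpq', 'icj', 'blvc'
Word count: 4


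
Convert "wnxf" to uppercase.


Input string: 'wnxf'
Operation: convert each letter to uppercase
Mapping: 'w'->'W', 'n'->'N', 'x'->'X', 'f'->'F'
Result: WNXF


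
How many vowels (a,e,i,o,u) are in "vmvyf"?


Input string: 'vmvyf'
Operation: count vowels (a, e, i, o, u)
Scan: s[0]='v', s[1]='m', s[2]='v', s[3]='y', s[4]='f'
Vowels found: 0
Result: 0


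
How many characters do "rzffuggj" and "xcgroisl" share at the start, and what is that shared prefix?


String 1: 'rzffuggj'
String 2: 'xcgroisl'
Compare position by position:
pos 0: 'r' vs 'x' differ -> stop
Longest common prefix: "" (length 0)


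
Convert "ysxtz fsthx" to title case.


Input string: 'ysxtz fsthx'
Operation: capitalize first letter of each word
Word transformations: 'ysxtz'->'Ysxtz', 'fsthx'->'Fsthx'
Result: Ysxtz Fsthx


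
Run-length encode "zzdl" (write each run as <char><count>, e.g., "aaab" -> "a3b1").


Input: 'zzdl'
Operation: identify consecutive runs
Runs: 'zz' -> z2, 'd' -> d1, 'l' -> l1
Encoded: z2d1l1


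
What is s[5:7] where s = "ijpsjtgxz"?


Input string: 'ijpsjtgxz'
Operation: slice [5:7]
Extract characters: s[5]='t', s[6]='g'
Result: tg


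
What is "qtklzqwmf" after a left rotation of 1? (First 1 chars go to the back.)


Input: 'qtklzqwmf', shift = 1
Operation: split at index 1 and swap parts
Front part s[0:1] = 'q'
Back part s[1:] = 'tklzqwmf'
Rotated = back + front = 'tklzqwmf' + 'q'
Result: tklzqwmfq


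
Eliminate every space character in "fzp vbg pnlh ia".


Input string: 'fzp vbg pnlh ia'
Operation: remove all spaces
Words: 'fzp', 'vbg', 'pnlh', 'ia'
Join without spaces: fzpvbgpnlhia


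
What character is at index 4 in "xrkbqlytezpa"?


Input string: 'xrkbqlytezpa'
Operation: get character at index 4
Index mapping: s[0]='x', s[1]='r', s[2]='k', s[3]='b', s[4]='q'
Result: 'q'


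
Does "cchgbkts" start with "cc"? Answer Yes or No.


Input string: 'cchgbkts'
Prefix to check: 'cc'
First 2 characters of input: 'cc'
Match: True
Result: Yes


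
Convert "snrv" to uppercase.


Input string: 'snrv'
Operation: convert each letter to uppercase
Mapping: 's'->'S', 'n'->'N', 'r'->'R', 'v'->'V'
Result: SNRV


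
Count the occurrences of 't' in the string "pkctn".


Input string: 'pkctn'
Target character: 't'
Scan each position: s[3]='t'
Matches found at indices: 3
Total: 1


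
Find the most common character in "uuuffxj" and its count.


Input: 'uuuffxj'
Operation: tally each character
Counts: 'f':2, 'j':1, 'u':3, 'x':1
Maximum: 'u' appears 3 times


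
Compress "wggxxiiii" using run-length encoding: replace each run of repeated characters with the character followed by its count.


Input: 'wggxxiiii'
Operation: identify consecutive runs
Runs: 'w' -> w1, 'gg' -> g2, 'xx' -> x2, 'iiii' -> i4
Encoded: w1g2x2i4


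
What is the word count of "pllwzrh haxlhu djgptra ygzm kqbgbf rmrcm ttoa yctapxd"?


Input string: 'pllwzrh haxlhu djgptra ygzm kqbgbf rmrcm ttoa yctapxd'
Operation: split by spaces
Words found: 'pllwzrh', 'haxlhu', 'djgptra', 'ygzm', 'kqbgbf', 'rmrcm', 'ttoa', 'yctapxd'
Word count: 8


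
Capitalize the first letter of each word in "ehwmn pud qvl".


Input string: 'ehwmn pud qvl'
Operation: capitalize first letter of each word
Word transformations: 'ehwmn'->'Ehwmn', 'pud'->'Pud', 'qvl'->'Qvl'
Result: Ehwmn Pud Qvl


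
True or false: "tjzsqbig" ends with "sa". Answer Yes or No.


Input string: 'tjzsqbig'
Suffix to check: 'sa'
Last 2 characters of input: 'ig'
Match: False
Result: No


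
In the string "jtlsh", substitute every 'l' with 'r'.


Input string: 'jtlsh'
Operation: replace 'l' with 'r'
Positions of 'l': 2
After replacement: jtrsh


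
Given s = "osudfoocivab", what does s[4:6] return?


Input string: 'osudfoocivab'
Operation: slice [4:6]
Extract characters: s[4]='f', s[5]='o'
Result: fo


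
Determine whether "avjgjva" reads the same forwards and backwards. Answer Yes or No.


Input string: 'avjgjva'
Reversed: 'avjgjva'
Compare pairs: s[0]='a' vs s[6]='a' (match), s[1]='v' vs s[5]='v' (match), s[2]='j' vs s[4]='j' (match)
Palindrome: Yes


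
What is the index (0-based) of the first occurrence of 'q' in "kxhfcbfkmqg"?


Input string: 'kxhfcbfkmqg'
Target: 'q'
Scanning left to right: s[0]='k', s[1]='x', s[2]='h', s[3]='f', s[4]='c', s[5]='b', s[6]='f', s[7]='k', s[8]='m', s[9]='q'
First match at index: 9


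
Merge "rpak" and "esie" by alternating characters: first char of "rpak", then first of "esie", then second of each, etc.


String 1: 'rpak'
String 2: 'esie'
Operation: alternate characters
Pairs: 'r'+'e', 'p'+'s', 'a'+'i', 'k'+'e'
Result: repsaike


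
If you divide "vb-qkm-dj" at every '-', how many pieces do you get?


Input string: 'vb-qkm-dj'
Delimiter: '-'
Split result: 'vb', 'qkm', 'dj'
Number of parts: 3


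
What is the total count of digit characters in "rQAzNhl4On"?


Input string: 'rQAzNhl4On'
Operation: count digit characters (0-9)
Scan: 'r', 'Q', 'A', 'z', 'N', 'h', 'l', '4'(digit), 'O', 'n'
Digits found: 1
Result: 1


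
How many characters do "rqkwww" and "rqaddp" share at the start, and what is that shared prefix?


String 1: 'rqkwww'
String 2: 'rqaddp'
Compare position by position:
pos 0: 'r' vs 'r' match
pos 1: 'q' vs 'q' match
pos 2: 'k' vs 'a' differ -> stop
Longest common prefix: "rq" (length 2)


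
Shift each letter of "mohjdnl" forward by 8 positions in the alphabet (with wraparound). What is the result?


Input: 'mohjdnl', shift = 8
Operation: for each letter, (position + 8) mod 26
Mapping: 'm'(12+8=20)->'u', 'o'(14+8=22)->'w', 'h'(7+8=15)->'p', 'j'(9+8=17)->'r', 'd'(3+8=11)->'l', 'n'(13+8=21)->'v', 'l'(11+8=19)->'t'
Result: uwprlvt


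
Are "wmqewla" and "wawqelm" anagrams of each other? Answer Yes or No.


String 1: 'wmqewla' -> sorted: 'aelmqww'
String 2: 'wawqelm' -> sorted: 'aelmqww'
Compare sorted forms: 'aelmqww' == 'aelmqww'
Anagram: Yes


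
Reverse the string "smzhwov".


Input string: 'smzhwov'
Operation: reverse character order
Original order: 's' -> 'm' -> 'z' -> 'h' -> 'w' -> 'o' -> 'v'
Reversed order: 'v' -> 'o' -> 'w' -> 'h' -> 'z' -> 'm' -> 's'
Result: vowhzms


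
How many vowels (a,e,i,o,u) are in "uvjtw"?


Input string: 'uvjtw'
Operation: count vowels (a, e, i, o, u)
Scan: s[0]='u' (vowel), s[1]='v', s[2]='j', s[3]='t', s[4]='w'
Vowels found: 1
Result: 1


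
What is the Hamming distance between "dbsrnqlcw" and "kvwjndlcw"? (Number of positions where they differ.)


String 1: 'dbsrnqlcw'
String 2: 'kvwjndlcw'
Compare each position: pos 0: 'd'!='k', pos 1: 'b'!='v', pos 2: 's'!='w', pos 3: 'r'!='j', pos 4: 'n'=='n', pos 5: 'q'!='d', pos 6: 'l'=='l', pos 7: 'c'=='c', pos 8: 'w'=='w'
Differing positions: 5
Hamming distance: 5


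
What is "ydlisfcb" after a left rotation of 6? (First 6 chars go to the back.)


Input: 'ydlisfcb', shift = 6
Operation: split at index 6 and swap parts
Front part s[0:6] = 'ydlisf'
Back part s[6:] = 'cb'
Rotated = back + front = 'cb' + 'ydlisf'
Result: cbydlisf


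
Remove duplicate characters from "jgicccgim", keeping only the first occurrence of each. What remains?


Input: 'jgicccgim'
Operation: keep first occurrence of each character
Scan: s[0]='j' new -> keep; s[1]='g' new -> keep; s[2]='i' new -> keep; s[3]='c' new -> keep; s[4]='c' seen -> skip; s[5]='c' seen -> skip; s[6]='g' seen -> skip; s[7]='i' seen -> skip; s[8]='m' new -> keep
Result: jgicm


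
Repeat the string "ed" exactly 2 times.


Input string: 'ed'
Operation: repeat 2 times
Concatenation: 'ed' + 'ed'
Result: eded


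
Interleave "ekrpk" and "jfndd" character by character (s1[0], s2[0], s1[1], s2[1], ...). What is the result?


String 1: 'ekrpk'
String 2: 'jfndd'
Operation: alternate characters
Pairs: 'e'+'j', 'k'+'f', 'r'+'n', 'p'+'d', 'k'+'d'
Result: ejkfrnpdkd


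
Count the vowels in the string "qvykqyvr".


Input string: 'qvykqyvr'
Operation: count vowels (a, e, i, o, u)
Scan: s[0]='q', s[1]='v', s[2]='y', s[3]='k', s[4]='q', s[5]='y', s[6]='v', s[7]='r'
Vowels found: 0
Result: 0


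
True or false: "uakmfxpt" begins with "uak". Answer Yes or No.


Input string: 'uakmfxpt'
Prefix to check: 'uak'
First 3 characters of input: 'uak'
Match: True
Result: Yes


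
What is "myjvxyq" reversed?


Input string: 'myjvxyq'
Operation: reverse character order
Original order: 'm' -> 'y' -> 'j' -> 'v' -> 'x' -> 'y' -> 'q'
Reversed order: 'q' -> 'y' -> 'x' -> 'v' -> 'j' -> 'y' -> 'm'
Result: qyxvjym


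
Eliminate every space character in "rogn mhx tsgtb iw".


Input string: 'rogn mhx tsgtb iw'
Operation: remove all spaces
Words: 'rogn', 'mhx', 'tsgtb', 'iw'
Join without spaces: rognmhxtsgtbiw


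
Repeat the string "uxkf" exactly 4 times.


Input string: 'uxkf'
Operation: repeat 4 times
Concatenation: 'uxkf' + 'uxkf' + 'uxkf' + 'uxkf'
Result: uxkfuxkfuxkfuxkf


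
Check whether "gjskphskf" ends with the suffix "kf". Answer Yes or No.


Input string: 'gjskphskf'
Suffix to check: 'kf'
Last 2 characters of input: 'kf'
Match: True
Result: Yes


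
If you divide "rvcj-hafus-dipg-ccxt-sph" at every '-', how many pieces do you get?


Input string: 'rvcj-hafus-dipg-ccxt-sph'
Delimiter: '-'
Split result: 'rvcj', 'hafus', 'dipg', 'ccxt', 'sph'
Number of parts: 5


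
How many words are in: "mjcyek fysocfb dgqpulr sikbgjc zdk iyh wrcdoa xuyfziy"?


Input string: 'mjcyek fysocfb dgqpulr sikbgjc zdk iyh wrcdoa xuyfziy'
Operation: split by spaces
Words found: 'mjcyek', 'fysocfb', 'dgqpulr', 'sikbgjc', 'zdk', 'iyh', 'wrcdoa', 'xuyfziy'
Word count: 8


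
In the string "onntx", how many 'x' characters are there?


Input string: 'onntx'
Target character: 'x'
Scan each position: s[4]='x'
Matches found at indices: 4
Total: 1


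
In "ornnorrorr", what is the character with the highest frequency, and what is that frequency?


Input: 'ornnorrorr'
Operation: tally each character
Counts: 'n':2, 'o':3, 'r':5
Maximum: 'r' appears 5 times


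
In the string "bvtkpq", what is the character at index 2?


Input string: 'bvtkpq'
Operation: get character at index 2
Index mapping: s[0]='b', s[1]='v', s[2]='t'
Result: 't'


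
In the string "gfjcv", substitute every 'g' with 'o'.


Input string: 'gfjcv'
Operation: replace 'g' with 'o'
Positions of 'g': 0
After replacement: ofjcv


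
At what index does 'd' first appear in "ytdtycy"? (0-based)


Input string: 'ytdtycy'
Target: 'd'
Scanning left to right: s[0]='y', s[1]='t', s[2]='d'
First match at index: 2


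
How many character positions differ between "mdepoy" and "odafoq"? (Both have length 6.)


String 1: 'mdepoy'
String 2: 'odafoq'
Compare each position: pos 0: 'm'!='o', pos 1: 'd'=='d', pos 2: 'e'!='a', pos 3: 'p'!='f', pos 4: 'o'=='o', pos 5: 'y'!='q'
Differing positions: 4
Hamming distance: 4


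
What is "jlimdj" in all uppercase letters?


Input string: 'jlimdj'
Operation: convert each letter to uppercase
Mapping: 'j'->'J', 'l'->'L', 'i'->'I', 'm'->'M', 'd'->'D', 'j'->'J'
Result: JLIMDJ


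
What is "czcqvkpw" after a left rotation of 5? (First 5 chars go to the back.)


Input: 'czcqvkpw', shift = 5
Operation: split at index 5 and swap parts
Front part s[0:5] = 'czcqv'
Back part s[5:] = 'kpw'
Rotated = back + front = 'kpw' + 'czcqv'
Result: kpwczcqv


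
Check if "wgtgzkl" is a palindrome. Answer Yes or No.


Input string: 'wgtgzkl'
Reversed: 'lkzgtgw'
Compare pairs: s[0]='w' vs s[6]='l' (mismatch), s[1]='g' vs s[5]='k' (mismatch), s[2]='t' vs s[4]='z' (mismatch)
Palindrome: No


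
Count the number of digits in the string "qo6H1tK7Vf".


Input string: 'qo6H1tK7Vf'
Operation: count digit characters (0-9)
Scan: 'q', 'o', '6'(digit), 'H', '1'(digit), 't', 'K', '7'(digit), 'V', 'f'
Digits found: 3
Result: 3


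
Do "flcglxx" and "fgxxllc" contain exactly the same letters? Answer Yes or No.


String 1: 'flcglxx' -> sorted: 'cfgllxx'
String 2: 'fgxxllc' -> sorted: 'cfgllxx'
Compare sorted forms: 'cfgllxx' == 'cfgllxx'
Anagram: Yes


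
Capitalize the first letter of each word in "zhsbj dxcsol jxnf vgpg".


Input string: 'zhsbj dxcsol jxnf vgpg'
Operation: capitalize first letter of each word
Word transformations: 'zhsbj'->'Zhsbj', 'dxcsol'->'Dxcsol', 'jxnf'->'Jxnf', 'vgpg'->'Vgpg'
Result: Zhsbj Dxcsol Jxnf Vgpg


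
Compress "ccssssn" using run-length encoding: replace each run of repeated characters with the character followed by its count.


Input: 'ccssssn'
Operation: identify consecutive runs
Runs: 'cc' -> c2, 'ssss' -> s4, 'n' -> n1
Encoded: c2s4n1


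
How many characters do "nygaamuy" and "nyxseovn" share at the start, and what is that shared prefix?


String 1: 'nygaamuy'
String 2: 'nyxseovn'
Compare position by position:
pos 0: 'n' vs 'n' match
pos 1: 'y' vs 'y' match
pos 2: 'g' vs 'x' differ -> stop
Longest common prefix: "ny" (length 2)


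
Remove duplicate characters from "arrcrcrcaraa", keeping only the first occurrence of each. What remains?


Input: 'arrcrcrcaraa'
Operation: keep first occurrence of each character
Scan: s[0]='a' new -> keep; s[1]='r' new -> keep; s[2]='r' seen -> skip; s[3]='c' new -> keep; s[4]='r' seen -> skip; s[5]='c' seen -> skip; s[6]='r' seen -> skip; s[7]='c' seen -> skip; s[8]='a' seen -> skip; s[9]='r' seen -> skip; s[10]='a' seen -> skip; s[11]='a' seen -> skip
Result: arc


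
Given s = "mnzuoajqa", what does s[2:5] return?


Input string: 'mnzuoajqa'
Operation: slice [2:5]
Extract characters: s[2]='z', s[3]='u', s[4]='o'
Result: zuo


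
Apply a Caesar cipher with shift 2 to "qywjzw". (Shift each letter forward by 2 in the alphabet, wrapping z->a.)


Input: 'qywjzw', shift = 2
Operation: for each letter, (position + 2) mod 26
Mapping: 'q'(16+2=18)->'s', 'y'(24+2=26, 26 mod 26=0)->'a', 'w'(22+2=24)->'y', 'j'(9+2=11)->'l', 'z'(25+2=27, 27 mod 26=1)->'b', 'w'(22+2=24)->'y'
Result: saylby


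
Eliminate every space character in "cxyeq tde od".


Input string: 'cxyeq tde od'
Operation: remove all spaces
Words: 'cxyeq', 'tde', 'od'
Join without spaces: cxyeqtdeod


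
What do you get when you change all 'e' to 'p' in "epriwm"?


Input string: 'epriwm'
Operation: replace 'e' with 'p'
Positions of 'e': 0
After replacement: ppriwm


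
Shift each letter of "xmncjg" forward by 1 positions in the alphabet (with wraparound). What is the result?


Input: 'xmncjg', shift = 1
Operation: for each letter, (position + 1) mod 26
Mapping: 'x'(23+1=24)->'y', 'm'(12+1=13)->'n', 'n'(13+1=14)->'o', 'c'(2+1=3)->'d', 'j'(9+1=10)->'k', 'g'(6+1=7)->'h'
Result: ynodkh


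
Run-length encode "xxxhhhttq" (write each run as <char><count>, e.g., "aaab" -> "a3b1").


Input: 'xxxhhhttq'
Operation: identify consecutive runs
Runs: 'xxx' -> x3, 'hhh' -> h3, 'tt' -> t2, 'q' -> q1
Encoded: x3h3t2q1


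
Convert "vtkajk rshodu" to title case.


Input string: 'vtkajk rshodu'
Operation: capitalize first letter of each word
Word transformations: 'vtkajk'->'Vtkajk', 'rshodu'->'Rshodu'
Result: Vtkajk Rshodu


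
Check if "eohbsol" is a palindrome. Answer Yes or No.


Input string: 'eohbsol'
Reversed: 'losbhoe'
Compare pairs: s[0]='e' vs s[6]='l' (mismatch), s[1]='o' vs s[5]='o' (match), s[2]='h' vs s[4]='s' (mismatch)
Palindrome: No


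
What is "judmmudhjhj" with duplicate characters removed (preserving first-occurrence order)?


Input: 'judmmudhjhj'
Operation: keep first occurrence of each character
Scan: s[0]='j' new -> keep; s[1]='u' new -> keep; s[2]='d' new -> keep; s[3]='m' new -> keep; s[4]='m' seen -> skip; s[5]='u' seen -> skip; s[6]='d' seen -> skip; s[7]='h' new -> keep; s[8]='j' seen -> skip; s[9]='h' seen -> skip; s[10]='j' seen -> skip
Result: judmh


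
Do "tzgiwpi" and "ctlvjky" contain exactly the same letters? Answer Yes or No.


String 1: 'tzgiwpi' -> sorted: 'giiptwz'
String 2: 'ctlvjky' -> sorted: 'cjkltvy'
Compare sorted forms: 'giiptwz' != 'cjkltvy'
Anagram: No


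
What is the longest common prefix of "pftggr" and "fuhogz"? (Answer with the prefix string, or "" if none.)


String 1: 'pftggr'
String 2: 'fuhogz'
Compare position by position:
pos 0: 'p' vs 'f' differ -> stop
Longest common prefix: "" (length 0)


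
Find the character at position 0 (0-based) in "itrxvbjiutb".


Input string: 'itrxvbjiutb'
Operation: get character at index 0
Index mapping: s[0]='i'
Result: 'i'


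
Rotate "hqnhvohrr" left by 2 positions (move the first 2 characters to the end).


Input: 'hqnhvohrr', shift = 2
Operation: split at index 2 and swap parts
Front part s[0:2] = 'hq'
Back part s[2:] = 'nhvohrr'
Rotated = back + front = 'nhvohrr' + 'hq'
Result: nhvohrrhq


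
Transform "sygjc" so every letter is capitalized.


Input string: 'sygjc'
Operation: convert each letter to uppercase
Mapping: 's'->'S', 'y'->'Y', 'g'->'G', 'j'->'J', 'c'->'C'
Result: SYGJC


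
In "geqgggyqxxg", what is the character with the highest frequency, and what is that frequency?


Input: 'geqgggyqxxg'
Operation: tally each character
Counts: 'e':1, 'g':5, 'q':2, 'x':2, 'y':1
Maximum: 'g' appears 5 times


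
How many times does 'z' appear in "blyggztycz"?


Input string: 'blyggztycz'
Target character: 'z'
Scan each position: s[5]='z', s[9]='z'
Matches found at indices: 5, 9
Total: 2


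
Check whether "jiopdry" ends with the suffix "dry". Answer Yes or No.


Input string: 'jiopdry'
Suffix to check: 'dry'
Last 3 characters of input: 'dry'
Match: True
Result: Yes


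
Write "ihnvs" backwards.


Input string: 'ihnvs'
Operation: reverse character order
Original order: 'i' -> 'h' -> 'n' -> 'v' -> 's'
Reversed order: 's' -> 'v' -> 'n' -> 'h' -> 'i'
Result: svnhi


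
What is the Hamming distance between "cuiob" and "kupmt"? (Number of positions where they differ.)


String 1: 'cuiob'
String 2: 'kupmt'
Compare each position: pos 0: 'c'!='k', pos 1: 'u'=='u', pos 2: 'i'!='p', pos 3: 'o'!='m', pos 4: 'b'!='t'
Differing positions: 4
Hamming distance: 4


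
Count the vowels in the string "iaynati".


Input string: 'iaynati'
Operation: count vowels (a, e, i, o, u)
Scan: s[0]='i' (vowel), s[1]='a' (vowel), s[2]='y', s[3]='n', s[4]='a' (vowel), s[5]='t', s[6]='i' (vowel)
Vowels found: 4
Result: 4


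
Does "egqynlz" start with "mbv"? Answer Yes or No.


Input string: 'egqynlz'
Prefix to check: 'mbv'
First 3 characters of input: 'egq'
Match: False
Result: No


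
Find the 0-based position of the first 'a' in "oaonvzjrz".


Input string: 'oaonvzjrz'
Target: 'a'
Scanning left to right: s[0]='o', s[1]='a'
First match at index: 1


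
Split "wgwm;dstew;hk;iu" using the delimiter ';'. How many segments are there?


Input string: 'wgwm;dstew;hk;iu'
Delimiter: ';'
Split result: 'wgwm', 'dstew', 'hk', 'iu'
Number of parts: 4


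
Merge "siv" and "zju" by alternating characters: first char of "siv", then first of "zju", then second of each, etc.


String 1: 'siv'
String 2: 'zju'
Operation: alternate characters
Pairs: 's'+'z', 'i'+'j', 'v'+'u'
Result: szijvu


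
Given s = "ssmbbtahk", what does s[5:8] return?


Input string: 'ssmbbtahk'
Operation: slice [5:8]
Extract characters: s[5]='t', s[6]='a', s[7]='h'
Result: tah


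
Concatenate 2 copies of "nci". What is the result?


Input string: 'nci'
Operation: repeat 2 times
Concatenation: 'nci' + 'nci'
Result: ncinci


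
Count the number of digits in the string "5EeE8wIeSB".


Input string: '5EeE8wIeSB'
Operation: count digit characters (0-9)
Scan: '5'(digit), 'E', 'e', 'E', '8'(digit), 'w', 'I', 'e', 'S', 'B'
Digits found: 2
Result: 2


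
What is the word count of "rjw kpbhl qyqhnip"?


Input string: 'rjw kpbhl qyqhnip'
Operation: split by spaces
Words found: 'rjw', 'kpbhl', 'qyqhnip'
Word count: 3


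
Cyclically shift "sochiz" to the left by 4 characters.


Input: 'sochiz', shift = 4
Operation: split at index 4 and swap parts
Front part s[0:4] = 'soch'
Back part s[4:] = 'iz'
Rotated = back + front = 'iz' + 'soch'
Result: izsoch


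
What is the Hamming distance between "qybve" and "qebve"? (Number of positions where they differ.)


String 1: 'qybve'
String 2: 'qebve'
Compare each position: pos 0: 'q'=='q', pos 1: 'y'!='e', pos 2: 'b'=='b', pos 3: 'v'=='v', pos 4: 'e'=='e'
Differing positions: 1
Hamming distance: 1


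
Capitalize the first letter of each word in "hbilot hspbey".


Input string: 'hbilot hspbey'
Operation: capitalize first letter of each word
Word transformations: 'hbilot'->'Hbilot', 'hspbey'->'Hspbey'
Result: Hbilot Hspbey


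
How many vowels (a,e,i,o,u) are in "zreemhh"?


Input string: 'zreemhh'
Operation: count vowels (a, e, i, o, u)
Scan: s[0]='z', s[1]='r', s[2]='e' (vowel), s[3]='e' (vowel), s[4]='m', s[5]='h', s[6]='h'
Vowels found: 2
Result: 2


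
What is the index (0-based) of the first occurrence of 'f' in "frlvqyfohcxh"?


Input string: 'frlvqyfohcxh'
Target: 'f'
Scanning left to right: s[0]='f'
First match at index: 0


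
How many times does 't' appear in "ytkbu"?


Input string: 'ytkbu'
Target character: 't'
Scan each position: s[1]='t'
Matches found at indices: 1
Total: 1


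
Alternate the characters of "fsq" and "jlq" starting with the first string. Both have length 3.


String 1: 'fsq'
String 2: 'jlq'
Operation: alternate characters
Pairs: 'f'+'j', 's'+'l', 'q'+'q'
Result: fjslqq


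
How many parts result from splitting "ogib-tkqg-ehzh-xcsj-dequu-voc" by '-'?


Input string: 'ogib-tkqg-ehzh-xcsj-dequu-voc'
Delimiter: '-'
Split result: 'ogib', 'tkqg', 'ehzh', 'xcsj', 'dequu', 'voc'
Number of parts: 6


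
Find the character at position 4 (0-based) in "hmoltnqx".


Input string: 'hmoltnqx'
Operation: get character at index 4
Index mapping: s[0]='h', s[1]='m', s[2]='o', s[3]='l', s[4]='t'
Result: 't'


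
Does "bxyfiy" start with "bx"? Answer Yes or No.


Input string: 'bxyfiy'
Prefix to check: 'bx'
First 2 characters of input: 'bx'
Match: True
Result: Yes


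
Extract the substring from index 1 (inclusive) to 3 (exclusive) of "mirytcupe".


Input string: 'mirytcupe'
Operation: slice [1:3]
Extract characters: s[1]='i', s[2]='r'
Result: ir


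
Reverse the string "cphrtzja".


Input string: 'cphrtzja'
Operation: reverse character order
Original order: 'c' -> 'p' -> 'h' -> 'r' -> 't' -> 'z' -> 'j' -> 'a'
Reversed order: 'a' -> 'j' -> 'z' -> 't' -> 'r' -> 'h' -> 'p' -> 'c'
Result: ajztrhpc


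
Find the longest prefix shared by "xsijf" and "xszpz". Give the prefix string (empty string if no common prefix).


String 1: 'xsijf'
String 2: 'xszpz'
Compare position by position:
pos 0: 'x' vs 'x' match
pos 1: 's' vs 's' match
pos 2: 'i' vs 'z' differ -> stop
Longest common prefix: "xs" (length 2)


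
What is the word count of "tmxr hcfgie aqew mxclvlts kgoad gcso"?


Input string: 'tmxr hcfgie aqew mxclvlts kgoad gcso'
Operation: split by spaces
Words found: 'tmxr', 'hcfgie', 'aqew', 'mxclvlts', 'kgoad', 'gcso'
Word count: 6


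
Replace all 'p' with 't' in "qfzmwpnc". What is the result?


Input string: 'qfzmwpnc'
Operation: replace 'p' with 't'
Positions of 'p': 5
After replacement: qfzmwtnc


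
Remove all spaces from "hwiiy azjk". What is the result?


Input string: 'hwiiy azjk'
Operation: remove all spaces
Words: 'hwiiy', 'azjk'
Join without spaces: hwiiyazjk


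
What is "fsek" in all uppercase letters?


Input string: 'fsek'
Operation: convert each letter to uppercase
Mapping: 'f'->'F', 's'->'S', 'e'->'E', 'k'->'K'
Result: FSEK


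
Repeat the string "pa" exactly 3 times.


Input string: 'pa'
Operation: repeat 3 times
Concatenation: 'pa' + 'pa' + 'pa'
Result: papapa


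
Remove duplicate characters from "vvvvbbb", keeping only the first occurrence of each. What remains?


Input: 'vvvvbbb'
Operation: keep first occurrence of each character
Scan: s[0]='v' new -> keep; s[1]='v' seen -> skip; s[2]='v' seen -> skip; s[3]='v' seen -> skip; s[4]='b' new -> keep; s[5]='b' seen -> skip; s[6]='b' seen -> skip
Result: vb


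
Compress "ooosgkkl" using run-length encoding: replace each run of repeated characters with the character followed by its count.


Input: 'ooosgkkl'
Operation: identify consecutive runs
Runs: 'ooo' -> o3, 's' -> s1, 'g' -> g1, 'kk' -> k2, 'l' -> l1
Encoded: o3s1g1k2l1


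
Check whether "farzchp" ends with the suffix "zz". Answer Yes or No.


Input string: 'farzchp'
Suffix to check: 'zz'
Last 2 characters of input: 'hp'
Match: False
Result: No


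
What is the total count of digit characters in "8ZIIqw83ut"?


Input string: '8ZIIqw83ut'
Operation: count digit characters (0-9)
Scan: '8'(digit), 'Z', 'I', 'I', 'q', 'w', '8'(digit), '3'(digit), 'u', 't'
Digits found: 3
Result: 3


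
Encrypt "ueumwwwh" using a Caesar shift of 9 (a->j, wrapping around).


Input: 'ueumwwwh', shift = 9
Operation: for each letter, (position + 9) mod 26
Mapping: 'u'(20+9=29, 29 mod 26=3)->'d', 'e'(4+9=13)->'n', 'u'(20+9=29, 29 mod 26=3)->'d', 'm'(12+9=21)->'v', 'w'(22+9=31, 31 mod 26=5)->'f', 'w'(22+9=31, 31 mod 26=5)->'f', 'w'(22+9=31, 31 mod 26=5)->'f', 'h'(7+9=16)->'q'
Result: dndvfffq


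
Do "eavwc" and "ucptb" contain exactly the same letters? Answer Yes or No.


String 1: 'eavwc' -> sorted: 'acevw'
String 2: 'ucptb' -> sorted: 'bcptu'
Compare sorted forms: 'acevw' != 'bcptu'
Anagram: No


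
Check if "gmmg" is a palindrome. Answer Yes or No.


Input string: 'gmmg'
Reversed: 'gmmg'
Compare pairs: s[0]='g' vs s[3]='g' (match), s[1]='m' vs s[2]='m' (match)
Palindrome: Yes


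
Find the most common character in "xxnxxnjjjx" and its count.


Input: 'xxnxxnjjjx'
Operation: tally each character
Counts: 'j':3, 'n':2, 'x':5
Maximum: 'x' appears 5 times


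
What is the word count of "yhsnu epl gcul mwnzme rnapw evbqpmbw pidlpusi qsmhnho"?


Input string: 'yhsnu epl gcul mwnzme rnapw evbqpmbw pidlpusi qsmhnho'
Operation: split by spaces
Words found: 'yhsnu', 'epl', 'gcul', 'mwnzme', 'rnapw', 'evbqpmbw', 'pidlpusi', 'qsmhnho'
Word count: 8


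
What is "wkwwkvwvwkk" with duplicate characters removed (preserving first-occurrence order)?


Input: 'wkwwkvwvwkk'
Operation: keep first occurrence of each character
Scan: s[0]='w' new -> keep; s[1]='k' new -> keep; s[2]='w' seen -> skip; s[3]='w' seen -> skip; s[4]='k' seen -> skip; s[5]='v' new -> keep; s[6]='w' seen -> skip; s[7]='v' seen -> skip; s[8]='w' seen -> skip; s[9]='k' seen -> skip; s[10]='k' seen -> skip
Result: wkv


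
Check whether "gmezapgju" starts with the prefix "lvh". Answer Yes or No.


Input string: 'gmezapgju'
Prefix to check: 'lvh'
First 3 characters of input: 'gme'
Match: False
Result: No


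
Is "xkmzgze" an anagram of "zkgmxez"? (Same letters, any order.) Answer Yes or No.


String 1: 'zkgmxez' -> sorted: 'egkmxzz'
String 2: 'xkmzgze' -> sorted: 'egkmxzz'
Compare sorted forms: 'egkmxzz' == 'egkmxzz'
Anagram: Yes


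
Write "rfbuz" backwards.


Input string: 'rfbuz'
Operation: reverse character order
Original order: 'r' -> 'f' -> 'b' -> 'u' -> 'z'
Reversed order: 'z' -> 'u' -> 'b' -> 'f' -> 'r'
Result: zubfr


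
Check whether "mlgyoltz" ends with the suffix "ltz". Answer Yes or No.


Input string: 'mlgyoltz'
Suffix to check: 'ltz'
Last 3 characters of input: 'ltz'
Match: True
Result: Yes


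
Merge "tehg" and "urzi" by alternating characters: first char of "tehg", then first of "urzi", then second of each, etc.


String 1: 'tehg'
String 2: 'urzi'
Operation: alternate characters
Pairs: 't'+'u', 'e'+'r', 'h'+'z', 'g'+'i'
Result: tuerhzgi
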